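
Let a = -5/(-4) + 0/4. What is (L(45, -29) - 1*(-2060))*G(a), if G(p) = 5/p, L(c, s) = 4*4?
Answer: 8304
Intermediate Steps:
L(c, s) = 16
a = 5/4 (a = -5*(-¼) + 0*(¼) = 5/4 + 0 = 5/4 ≈ 1.2500)
(L(45, -29) - 1*(-2060))*G(a) = (16 - 1*(-2060))*(5/(5/4)) = (16 + 2060)*(5*(⅘)) = 2076*4 = 8304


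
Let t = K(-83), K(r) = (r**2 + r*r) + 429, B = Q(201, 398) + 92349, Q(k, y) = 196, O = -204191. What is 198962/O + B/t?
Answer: 16070202961/2900941537 ≈ 5.5396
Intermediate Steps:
B = 92545 (B = 196 + 92349 = 92545)
K(r) = 429 + 2*r**2 (K(r) = (r**2 + r**2) + 429 = 2*r**2 + 429 = 429 + 2*r**2)
t = 14207 (t = 429 + 2*(-83)**2 = 429 + 2*6889 = 429 + 13778 = 14207)
198962/O + B/t = 198962/(-204191) + 92545/14207 = 198962*(-1/204191) + 92545*(1/14207) = -198962/204191 + 92545/14207 = 16070202961/2900941537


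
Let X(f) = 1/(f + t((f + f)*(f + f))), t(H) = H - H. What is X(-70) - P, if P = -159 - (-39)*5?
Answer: -2521/70 ≈ -36.014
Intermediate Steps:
t(H) = 0
P = 36 (P = -159 - 1*(-195) = -159 + 195 = 36)
X(f) = 1/f (X(f) = 1/(f + 0) = 1/f)
X(-70) - P = 1/(-70) - 1*36 = -1/70 - 36 = -2521/70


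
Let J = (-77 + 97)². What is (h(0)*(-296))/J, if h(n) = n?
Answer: 0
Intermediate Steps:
J = 400 (J = 20² = 400)
(h(0)*(-296))/J = (0*(-296))/400 = 0*(1/400) = 0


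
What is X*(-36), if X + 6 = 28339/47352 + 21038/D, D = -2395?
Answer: 4826303133/9450670 ≈ 510.68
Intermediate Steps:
X = -1608767711/113408040 (X = -6 + (28339/47352 + 21038/(-2395)) = -6 + (28339*(1/47352) + 21038*(-1/2395)) = -6 + (28339/47352 - 21038/2395) = -6 - 928319471/113408040 = -1608767711/113408040 ≈ -14.186)
X*(-36) = -1608767711/113408040*(-36) = 4826303133/9450670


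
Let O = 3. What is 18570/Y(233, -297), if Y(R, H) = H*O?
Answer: -6190/297 ≈ -20.842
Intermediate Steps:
Y(R, H) = 3*H (Y(R, H) = H*3 = 3*H)
18570/Y(233, -297) = 18570/((3*(-297))) = 18570/(-891) = 18570*(-1/891) = -6190/297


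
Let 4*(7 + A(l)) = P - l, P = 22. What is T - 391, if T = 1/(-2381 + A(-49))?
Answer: -3707075/9481 ≈ -391.00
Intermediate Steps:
A(l) = -3/2 - l/4 (A(l) = -7 + (22 - l)/4 = -7 + (11/2 - l/4) = -3/2 - l/4)
T = -4/9481 (T = 1/(-2381 + (-3/2 - ¼*(-49))) = 1/(-2381 + (-3/2 + 49/4)) = 1/(-2381 + 43/4) = 1/(-9481/4) = -4/9481 ≈ -0.00042190)
T - 391 = -4/9481 - 391 = -3707075/9481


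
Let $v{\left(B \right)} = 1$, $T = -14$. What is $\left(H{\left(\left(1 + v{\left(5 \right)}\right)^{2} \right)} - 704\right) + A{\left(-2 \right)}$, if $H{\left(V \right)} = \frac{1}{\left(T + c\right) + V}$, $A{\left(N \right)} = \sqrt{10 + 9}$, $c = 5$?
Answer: $- \frac{3521}{5} + \sqrt{19} \approx -699.84$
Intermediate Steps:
$A{\left(N \right)} = \sqrt{19}$
$H{\left(V \right)} = \frac{1}{-9 + V}$ ($H{\left(V \right)} = \frac{1}{\left(-14 + 5\right) + V} = \frac{1}{-9 + V}$)
$\left(H{\left(\left(1 + v{\left(5 \right)}\right)^{2} \right)} - 704\right) + A{\left(-2 \right)} = \left(\frac{1}{-9 + \left(1 + 1\right)^{2}} - 704\right) + \sqrt{19} = \left(\frac{1}{-9 + 2^{2}} - 704\right) + \sqrt{19} = \left(\frac{1}{-9 + 4} - 704\right) + \sqrt{19} = \left(\frac{1}{-5} - 704\right) + \sqrt{19} = \left(- \frac{1}{5} - 704\right) + \sqrt{19} = - \frac{3521}{5} + \sqrt{19}$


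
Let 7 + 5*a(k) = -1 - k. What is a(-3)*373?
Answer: -373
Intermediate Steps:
a(k) = -8/5 - k/5 (a(k) = -7/5 + (-1 - k)/5 = -7/5 + (-⅕ - k/5) = -8/5 - k/5)
a(-3)*373 = (-8/5 - ⅕*(-3))*373 = (-8/5 + ⅗)*373 = -1*373 = -373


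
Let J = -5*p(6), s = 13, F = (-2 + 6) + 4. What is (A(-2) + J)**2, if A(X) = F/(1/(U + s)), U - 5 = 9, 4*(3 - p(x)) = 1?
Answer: 654481/16 ≈ 40905.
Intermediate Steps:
F = 8 (F = 4 + 4 = 8)
p(x) = 11/4 (p(x) = 3 - 1/4*1 = 3 - 1/4 = 11/4)
U = 14 (U = 5 + 9 = 14)
A(X) = 216 (A(X) = 8/(1/(14 + 13)) = 8/(1/27) = 8*27 = 216)
J = -55/4 (J = -5*11/4 = -55/4 ≈ -13.750)
(A(-2) + J)**2 = (216 - 55/4)**2 = (809/4)**2 = 654481/16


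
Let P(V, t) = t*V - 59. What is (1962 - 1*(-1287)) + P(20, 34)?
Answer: 3870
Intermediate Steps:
P(V, t) = -59 + V*t (P(V, t) = V*t - 59 = -59 + V*t)
(1962 - 1*(-1287)) + P(20, 34) = (1962 - 1*(-1287)) + (-59 + 20*34) = (1962 + 1287) + (-59 + 680) = 3249 + 621 = 3870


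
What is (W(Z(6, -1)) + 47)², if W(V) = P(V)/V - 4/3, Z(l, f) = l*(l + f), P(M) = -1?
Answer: 1874161/900 ≈ 2082.4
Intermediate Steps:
Z(l, f) = l*(f + l)
W(V) = -4/3 - 1/V (W(V) = -1/V - 4/3 = -4/3 - 1/V)
(W(Z(6, -1)) + 47)² = ((-4/3 - 1/(6*(-1 + 6))) + 47)² = ((-4/3 - 1/(6*5)) + 47)² = ((-4/3 - 1/30) + 47)² = (-41/30 + 47)² = (1369/30)² = 1874161/900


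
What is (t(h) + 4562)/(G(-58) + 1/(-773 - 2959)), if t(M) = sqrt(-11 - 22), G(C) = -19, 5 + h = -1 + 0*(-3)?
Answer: -17025384/70909 - 3732*I*sqrt(33)/70909 ≈ -240.1 - 0.30234*I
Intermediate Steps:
h = -6 (h = -5 + (-1 + 0*(-3)) = -5 + (-1 + 0) = -5 - 1 = -6)
t(M) = I*sqrt(33) (t(M) = sqrt(-33) = I*sqrt(33))
(t(h) + 4562)/(G(-58) + 1/(-773 - 2959)) = (I*sqrt(33) + 4562)/(-19 + 1/(-773 - 2959)) = (4562 + I*sqrt(33))/(-19 + 1/(-3732)) = (4562 + I*sqrt(33))/(-19 - 1/3732) = (4562 + I*sqrt(33))/(-70909/3732) = (4562 + I*sqrt(33))*(-3732/70909) = -17025384/70909 - 3732*I*sqrt(33)/70909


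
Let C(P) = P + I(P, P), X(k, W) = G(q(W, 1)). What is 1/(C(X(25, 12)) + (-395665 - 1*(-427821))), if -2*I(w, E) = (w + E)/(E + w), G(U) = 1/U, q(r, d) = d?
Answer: 2/64313 ≈ 3.1098e-5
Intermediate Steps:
X(k, W) = 1 (X(k, W) = 1/1 = 1)
I(w, E) = -1/2 (I(w, E) = -(w + E)/(2*(E + w)) = -(E + w)/(2*(E + w)) = -1/2*1 = -1/2)
C(P) = -1/2 + P (C(P) = P - 1/2 = -1/2 + P)
1/(C(X(25, 12)) + (-395665 - 1*(-427821))) = 1/((-1/2 + 1) + (-395665 - 1*(-427821))) = 1/(1/2 + (-395665 + 427821)) = 1/(1/2 + 32156) = 1/(64313/2) = 2/64313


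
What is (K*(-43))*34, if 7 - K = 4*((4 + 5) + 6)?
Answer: 77486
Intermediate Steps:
K = -53 (K = 7 - 4*((4 + 5) + 6) = 7 - 4*(9 + 6) = 7 - 4*15 = 7 - 1*60 = 7 - 60 = -53)
(K*(-43))*34 = -53*(-43)*34 = 2279*34 = 77486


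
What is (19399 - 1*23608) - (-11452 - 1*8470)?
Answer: 15713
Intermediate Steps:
(19399 - 1*23608) - (-11452 - 1*8470) = (19399 - 23608) - (-11452 - 8470) = -4209 - 1*(-19922) = -4209 + 19922 = 15713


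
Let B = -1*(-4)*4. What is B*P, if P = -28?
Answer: -448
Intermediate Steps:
B = 16 (B = 4*4 = 16)
B*P = 16*(-28) = -448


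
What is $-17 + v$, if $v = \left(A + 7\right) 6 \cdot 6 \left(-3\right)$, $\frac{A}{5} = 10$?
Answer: $-6173$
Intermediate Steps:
$A = 50$ ($A = 5 \cdot 10 = 50$)
$v = -6156$ ($v = \left(50 + 7\right) 6 \cdot 6 \left(-3\right) = 57 \cdot 36 \left(-3\right) = 57 \left(-108\right) = -6156$)
$-17 + v = -17 - 6156 = -6173$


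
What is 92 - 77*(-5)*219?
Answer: 84407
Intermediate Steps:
92 - 77*(-5)*219 = 92 + 385*219 = 92 + 84315 = 84407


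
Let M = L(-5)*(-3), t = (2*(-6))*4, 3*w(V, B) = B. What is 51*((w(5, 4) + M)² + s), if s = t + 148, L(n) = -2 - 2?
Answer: 42500/3 ≈ 14167.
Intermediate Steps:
L(n) = -4
w(V, B) = B/3
t = -48 (t = -12*4 = -48)
M = 12 (M = -4*(-3) = 12)
s = 100 (s = -48 + 148 = 100)
51*((w(5, 4) + M)² + s) = 51*(((⅓)*4 + 12)² + 100) = 51*((4/3 + 12)² + 100) = 51*((40/3)² + 100) = 51*(1600/9 + 100) = 51*(2500/9) = 42500/3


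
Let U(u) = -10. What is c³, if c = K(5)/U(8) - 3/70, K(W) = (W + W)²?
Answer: -347428927/343000 ≈ -1012.9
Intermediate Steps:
K(W) = 4*W² (K(W) = (2*W)² = 4*W²)
c = -703/70 (c = (4*5²)/(-10) - 3/70 = (4*25)*(-⅒) - 3*1/70 = 100*(-⅒) - 3/70 = -10 - 3/70 = -703/70 ≈ -10.043)
c³ = (-703/70)³ = -347428927/343000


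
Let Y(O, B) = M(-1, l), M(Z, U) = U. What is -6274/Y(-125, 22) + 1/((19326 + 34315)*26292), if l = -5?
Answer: 8848405225133/7051645860 ≈ 1254.8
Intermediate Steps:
Y(O, B) = -5
-6274/Y(-125, 22) + 1/((19326 + 34315)*26292) = -6274/(-5) + 1/((19326 + 34315)*26292) = -6274*(-⅕) + (1/26292)/53641 = 6274/5 + (1/53641)*(1/26292) = 6274/5 + 1/1410329172 = 8848405225133/7051645860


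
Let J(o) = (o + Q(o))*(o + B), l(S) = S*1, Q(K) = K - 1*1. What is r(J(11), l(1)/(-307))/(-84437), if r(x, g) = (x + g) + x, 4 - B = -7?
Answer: -283667/25922159 ≈ -0.010943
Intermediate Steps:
B = 11 (B = 4 - 1*(-7) = 4 + 7 = 11)
Q(K) = -1 + K (Q(K) = K - 1 = -1 + K)
l(S) = S
J(o) = (-1 + 2*o)*(11 + o) (J(o) = (o + (-1 + o))*(o + 11) = (-1 + 2*o)*(11 + o))
r(x, g) = g + 2*x (r(x, g) = (g + x) + x = g + 2*x)
r(J(11), l(1)/(-307))/(-84437) = (1/(-307) + 2*(-11 + 2*11² + 21*11))/(-84437) = (1*(-1/307) + 2*(-11 + 2*121 + 231))*(-1/84437) = (-1/307 + 2*(-11 + 242 + 231))*(-1/84437) = (-1/307 + 2*462)*(-1/84437) = (-1/307 + 924)*(-1/84437) = (283667/307)*(-1/84437) = -283667/25922159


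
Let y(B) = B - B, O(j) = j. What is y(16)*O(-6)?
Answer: 0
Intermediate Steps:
y(B) = 0
y(16)*O(-6) = 0*(-6) = 0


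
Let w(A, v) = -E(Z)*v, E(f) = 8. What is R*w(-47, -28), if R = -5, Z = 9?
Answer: -1120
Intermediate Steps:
w(A, v) = -8*v
R*w(-47, -28) = -(-40)*(-28) = -5*224 = -1120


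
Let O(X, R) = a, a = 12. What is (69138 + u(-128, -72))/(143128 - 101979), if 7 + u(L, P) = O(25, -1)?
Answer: 69143/41149 ≈ 1.6803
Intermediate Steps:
O(X, R) = 12
u(L, P) = 5 (u(L, P) = -7 + 12 = 5)
(69138 + u(-128, -72))/(143128 - 101979) = (69138 + 5)/(143128 - 101979) = 69143/41149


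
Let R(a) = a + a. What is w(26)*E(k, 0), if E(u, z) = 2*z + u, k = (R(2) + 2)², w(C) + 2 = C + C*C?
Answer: 25200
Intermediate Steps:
R(a) = 2*a
w(C) = -2 + C + C² (w(C) = -2 + (C + C*C) = -2 + (C + C²) = -2 + C + C²)
k = 36 (k = (2*2 + 2)² = (4 + 2)² = 6² = 36)
E(u, z) = u + 2*z
w(26)*E(k, 0) = (-2 + 26 + 26²)*(36 + 2*0) = (-2 + 26 + 676)*(36 + 0) = 700*36 = 25200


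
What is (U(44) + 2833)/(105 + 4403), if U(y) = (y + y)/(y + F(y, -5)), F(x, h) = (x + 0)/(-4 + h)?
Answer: 11341/18032 ≈ 0.62894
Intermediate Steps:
F(x, h) = x/(-4 + h)
U(y) = 9/4 (U(y) = (y + y)/(y + y/(-4 - 5)) = (2*y)/(y + y/(-9)) = (2*y)/(y + y*(-⅑)) = (2*y)/(y - y/9) = (2*y)/((8*y/9)) = (2*y)*(9/(8*y)) = 9/4)
(U(44) + 2833)/(105 + 4403) = (9/4 + 2833)/(105 + 4403) = (11341/4)/4508 = (11341/4)*(1/4508) = 11341/18032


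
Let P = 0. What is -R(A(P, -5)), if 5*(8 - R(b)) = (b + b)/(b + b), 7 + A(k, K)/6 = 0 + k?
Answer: -39/5 ≈ -7.8000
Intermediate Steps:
A(k, K) = -42 + 6*k (A(k, K) = -42 + 6*(0 + k) = -42 + 6*k)
R(b) = 39/5 (R(b) = 8 - (b + b)/(5*(b + b)) = 8 - 2*b/(5*(2*b)) = 8 - 2*b*1/(2*b)/5 = 8 - ⅕*1 = 8 - ⅕ = 39/5)
-R(A(P, -5)) = -1*39/5 = -39/5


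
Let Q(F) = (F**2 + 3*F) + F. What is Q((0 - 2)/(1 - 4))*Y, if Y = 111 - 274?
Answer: -4564/9 ≈ -507.11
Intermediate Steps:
Q(F) = F**2 + 4*F
Y = -163
Q((0 - 2)/(1 - 4))*Y = (((0 - 2)/(1 - 4))*(4 + (0 - 2)/(1 - 4)))*(-163) = ((-2/(-3))*(4 - 2/(-3)))*(-163) = ((-2*(-1/3))*(4 - 2*(-1/3)))*(-163) = (2*(4 + 2/3)/3)*(-163) = ((2/3)*(14/3))*(-163) = (28/9)*(-163) = -4564/9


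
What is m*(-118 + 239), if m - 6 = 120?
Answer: 15246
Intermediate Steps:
m = 126 (m = 6 + 120 = 126)
m*(-118 + 239) = 126*(-118 + 239) = 126*121 = 15246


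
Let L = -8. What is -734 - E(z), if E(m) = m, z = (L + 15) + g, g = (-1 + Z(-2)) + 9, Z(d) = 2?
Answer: -751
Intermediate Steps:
g = 10 (g = (-1 + 2) + 9 = 1 + 9 = 10)
z = 17 (z = (-8 + 15) + 10 = 7 + 10 = 17)
-734 - E(z) = -734 - 1*17 = -734 - 17 = -751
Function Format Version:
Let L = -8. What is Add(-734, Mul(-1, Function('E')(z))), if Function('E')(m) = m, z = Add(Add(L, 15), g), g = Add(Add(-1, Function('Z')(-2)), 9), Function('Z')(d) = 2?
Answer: -751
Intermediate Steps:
g = 10 (g = Add(Add(-1, 2), 9) = Add(1, 9) = 10)
z = 17 (z = Add(Add(-8, 15), 10) = Add(7, 10) = 17)
Add(-734, Mul(-1, Function('E')(z))) = Add(-734, Mul(-1, 17)) = Add(-734, -17) = -751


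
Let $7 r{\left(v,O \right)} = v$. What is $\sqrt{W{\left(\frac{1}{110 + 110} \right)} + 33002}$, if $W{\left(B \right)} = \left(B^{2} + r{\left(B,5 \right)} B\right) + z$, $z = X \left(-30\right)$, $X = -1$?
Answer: $\frac{\sqrt{19584672814}}{770} \approx 181.75$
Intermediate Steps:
$r{\left(v,O \right)} = \frac{v}{7}$
$z = 30$ ($z = \left(-1\right) \left(-30\right) = 30$)
$W{\left(B \right)} = 30 + \frac{8 B^{2}}{7}$ ($W{\left(B \right)} = \left(B^{2} + \frac{B}{7} B\right) + 30 = \left(B^{2} + \frac{B^{2}}{7}\right) + 30 = \frac{8 B^{2}}{7} + 30 = 30 + \frac{8 B^{2}}{7}$)
$\sqrt{W{\left(\frac{1}{110 + 110} \right)} + 33002} = \sqrt{\left(30 + \frac{8 \left(\frac{1}{110 + 110}\right)^{2}}{7}\right) + 33002} = \sqrt{\left(30 + \frac{8 \left(\frac{1}{220}\right)^{2}}{7}\right) + 33002} = \sqrt{\left(30 + \frac{8}{7 \cdot 48400}\right) + 33002} = \sqrt{\left(30 + \frac{8}{7} \cdot \frac{1}{48400}\right) + 33002} = \sqrt{\left(30 + \frac{1}{42350}\right) + 33002} = \sqrt{\frac{1270501}{42350} + 33002} = \sqrt{\frac{1398905201}{42350}} = \frac{\sqrt{19584672814}}{770}$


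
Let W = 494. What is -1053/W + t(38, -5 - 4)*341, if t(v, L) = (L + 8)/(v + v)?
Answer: -503/76 ≈ -6.6184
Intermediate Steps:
t(v, L) = (8 + L)/(2*v) (t(v, L) = (8 + L)/((2*v)) = (8 + L)*(1/(2*v)) = (8 + L)/(2*v))
-1053/W + t(38, -5 - 4)*341 = -1053/494 + ((½)*(8 + (-5 - 4))/38)*341 = -1053*1/494 + ((½)*(1/38)*(8 - 9))*341 = -81/38 + ((½)*(1/38)*(-1))*341 = -81/38 - 1/76*341 = -81/38 - 341/76 = -503/76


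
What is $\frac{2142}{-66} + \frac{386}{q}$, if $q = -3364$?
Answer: $- \frac{602597}{18502} \approx -32.569$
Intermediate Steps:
$\frac{2142}{-66} + \frac{386}{q} = \frac{2142}{-66} + \frac{386}{-3364} = 2142 \left(- \frac{1}{66}\right) + 386 \left(- \frac{1}{3364}\right) = - \frac{357}{11} - \frac{193}{1682} = - \frac{602597}{18502}$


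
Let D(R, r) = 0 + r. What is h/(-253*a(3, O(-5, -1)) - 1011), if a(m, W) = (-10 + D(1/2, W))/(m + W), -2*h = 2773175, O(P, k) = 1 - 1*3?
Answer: -110927/162 ≈ -684.73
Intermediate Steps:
O(P, k) = -2 (O(P, k) = 1 - 3 = -2)
h = -2773175/2 (h = -½*2773175 = -2773175/2 ≈ -1.3866e+6)
D(R, r) = r
a(m, W) = (-10 + W)/(W + m) (a(m, W) = (-10 + W)/(m + W) = (-10 + W)/(W + m))
h/(-253*a(3, O(-5, -1)) - 1011) = -2773175/(2*(-253*(-10 - 2)/(-2 + 3) - 1011)) = -2773175/(2*(-253*(-12)/1 - 1011)) = -2773175/(2*(-253*(-12) - 1011)) = -2773175/(2*(3036 - 1011)) = -2773175/2/2025 = -2773175/2*1/2025 = -110927/162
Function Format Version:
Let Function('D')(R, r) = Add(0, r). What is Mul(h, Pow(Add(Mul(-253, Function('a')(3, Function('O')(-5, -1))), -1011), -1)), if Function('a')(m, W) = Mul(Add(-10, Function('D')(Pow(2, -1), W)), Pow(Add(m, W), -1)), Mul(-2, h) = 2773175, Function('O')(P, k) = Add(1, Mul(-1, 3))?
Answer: Rational(-110927, 162) ≈ -684.73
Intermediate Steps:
Function('O')(P, k) = -2 (Function('O')(P, k) = Add(1, -3) = -2)
h = Rational(-2773175, 2) (h = Mul(Rational(-1, 2), 2773175) = Rational(-2773175, 2) ≈ -1.3866e+6)
Function('D')(R, r) = r
Function('a')(m, W) = Mul(Pow(Add(W, m), -1), Add(-10, W)) (Function('a')(m, W) = Mul(Add(-10, W), Pow(Add(m, W), -1)) = Mul(Add(-10, W), Pow(Add(W, m), -1)) = Mul(Pow(Add(W, m), -1), Add(-10, W)))
Mul(h, Pow(Add(Mul(-253, Function('a')(3, Function('O')(-5, -1))), -1011), -1)) = Mul(Rational(-2773175, 2), Pow(Add(Mul(-253, Mul(Pow(Add(-2, 3), -1), Add(-10, -2))), -1011), -1)) = Mul(Rational(-2773175, 2), Pow(Add(Mul(-253, Mul(Pow(1, -1), -12)), -1011), -1)) = Mul(Rational(-2773175, 2), Pow(Add(Mul(-253, Mul(1, -12)), -1011), -1)) = Mul(Rational(-2773175, 2), Pow(Add(Mul(-253, -12), -1011), -1)) = Mul(Rational(-2773175, 2), Pow(Add(3036, -1011), -1)) = Mul(Rational(-2773175, 2), Pow(2025, -1)) = Mul(Rational(-2773175, 2), Rational(1, 2025)) = Rational(-110927, 162)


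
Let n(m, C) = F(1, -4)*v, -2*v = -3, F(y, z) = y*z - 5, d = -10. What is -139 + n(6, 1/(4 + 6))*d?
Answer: -4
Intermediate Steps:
F(y, z) = -5 + y*z
v = 3/2 (v = -½*(-3) = 3/2 ≈ 1.5000)
n(m, C) = -27/2 (n(m, C) = (-5 + 1*(-4))*(3/2) = (-5 - 4)*(3/2) = -9*3/2 = -27/2)
-139 + n(6, 1/(4 + 6))*d = -139 - 27/2*(-10) = -139 + 135 = -4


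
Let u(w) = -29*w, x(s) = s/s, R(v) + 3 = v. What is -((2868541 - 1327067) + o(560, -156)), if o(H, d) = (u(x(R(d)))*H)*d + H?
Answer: -4075474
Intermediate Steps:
R(v) = -3 + v
x(s) = 1
o(H, d) = H - 29*H*d (o(H, d) = ((-29*1)*H)*d + H = (-29*H)*d + H = -29*H*d + H = H - 29*H*d)
-((2868541 - 1327067) + o(560, -156)) = -((2868541 - 1327067) + 560*(1 - 29*(-156))) = -(1541474 + 560*(1 + 4524)) = -(1541474 + 560*4525) = -(1541474 + 2534000) = -1*4075474 = -4075474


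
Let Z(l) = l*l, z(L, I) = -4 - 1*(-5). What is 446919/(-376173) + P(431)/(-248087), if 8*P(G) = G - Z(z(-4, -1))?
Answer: -3017551381/2539418532 ≈ -1.1883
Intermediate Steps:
z(L, I) = 1 (z(L, I) = -4 + 5 = 1)
Z(l) = l²
P(G) = -⅛ + G/8 (P(G) = (G - 1*1²)/8 = (G - 1*1)/8 = (G - 1)/8 = (-1 + G)/8 = -⅛ + G/8)
446919/(-376173) + P(431)/(-248087) = 446919/(-376173) + (-⅛ + (⅛)*431)/(-248087) = 446919*(-1/376173) + (-⅛ + 431/8)*(-1/248087) = -148973/125391 + (215/4)*(-1/248087) = -148973/125391 - 215/992348 = -3017551381/2539418532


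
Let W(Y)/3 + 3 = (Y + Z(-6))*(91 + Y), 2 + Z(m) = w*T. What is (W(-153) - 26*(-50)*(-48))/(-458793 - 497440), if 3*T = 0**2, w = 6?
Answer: 33579/956233 ≈ 0.035116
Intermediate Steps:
T = 0 (T = (1/3)*0**2 = (1/3)*0 = 0)
Z(m) = -2 (Z(m) = -2 + 6*0 = -2 + 0 = -2)
W(Y) = -9 + 3*(-2 + Y)*(91 + Y) (W(Y) = -9 + 3*((Y - 2)*(91 + Y)) = -9 + 3*((-2 + Y)*(91 + Y)) = -9 + 3*(-2 + Y)*(91 + Y))
(W(-153) - 26*(-50)*(-48))/(-458793 - 497440) = ((-555 + 3*(-153)**2 + 267*(-153)) - 26*(-50)*(-48))/(-458793 - 497440) = ((-555 + 3*23409 - 40851) + 1300*(-48))/(-956233) = ((-555 + 70227 - 40851) - 62400)*(-1/956233) = (28821 - 62400)*(-1/956233) = -33579*(-1/956233) = 33579/956233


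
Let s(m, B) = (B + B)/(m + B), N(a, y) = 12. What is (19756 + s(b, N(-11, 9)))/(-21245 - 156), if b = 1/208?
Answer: -49335724/53438297 ≈ -0.92323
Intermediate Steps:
b = 1/208 ≈ 0.0048077
s(m, B) = 2*B/(B + m) (s(m, B) = (2*B)/(B + m) = 2*B/(B + m))
(19756 + s(b, N(-11, 9)))/(-21245 - 156) = (19756 + 2*12/(12 + 1/208))/(-21245 - 156) = (19756 + 2*12/(2497/208))/(-21401) = (19756 + 2*12*(208/2497))*(-1/21401) = (19756 + 4992/2497)*(-1/21401) = (49335724/2497)*(-1/21401) = -49335724/53438297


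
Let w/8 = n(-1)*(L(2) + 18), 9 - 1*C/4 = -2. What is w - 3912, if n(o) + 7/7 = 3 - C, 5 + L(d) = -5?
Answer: -6600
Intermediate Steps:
C = 44 (C = 36 - 4*(-2) = 36 + 8 = 44)
L(d) = -10 (L(d) = -5 - 5 = -10)
n(o) = -42 (n(o) = -1 + (3 - 1*44) = -1 + (3 - 44) = -1 - 41 = -42)
w = -2688 (w = 8*(-42*(-10 + 18)) = 8*(-42*8) = 8*(-336) = -2688)
w - 3912 = -2688 - 3912 = -6600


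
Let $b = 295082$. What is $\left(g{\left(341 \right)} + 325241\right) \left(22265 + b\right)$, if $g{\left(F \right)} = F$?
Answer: $103322470954$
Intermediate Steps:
$\left(g{\left(341 \right)} + 325241\right) \left(22265 + b\right) = \left(341 + 325241\right) \left(22265 + 295082\right) = 325582 \cdot 317347 = 103322470954$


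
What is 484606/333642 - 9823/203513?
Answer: 47673127756/33950242173 ≈ 1.4042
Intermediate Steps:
484606/333642 - 9823/203513 = 484606*(1/333642) - 9823*1/203513 = 242303/166821 - 9823/203513 = 47673127756/33950242173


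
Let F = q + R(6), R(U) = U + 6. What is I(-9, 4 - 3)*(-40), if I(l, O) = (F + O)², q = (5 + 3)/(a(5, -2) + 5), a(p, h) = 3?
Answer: -7840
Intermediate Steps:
R(U) = 6 + U
q = 1 (q = (5 + 3)/(3 + 5) = 8/8 = 8*(⅛) = 1)
F = 13 (F = 1 + (6 + 6) = 1 + 12 = 13)
I(l, O) = (13 + O)²
I(-9, 4 - 3)*(-40) = (13 + (4 - 3))²*(-40) = (13 + 1)²*(-40) = 14²*(-40) = 196*(-40) = -7840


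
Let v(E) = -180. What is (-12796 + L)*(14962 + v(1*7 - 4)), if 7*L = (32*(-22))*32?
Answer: -1657062200/7 ≈ -2.3672e+8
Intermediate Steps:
L = -22528/7 (L = ((32*(-22))*32)/7 = (-704*32)/7 = (1/7)*(-22528) = -22528/7 ≈ -3218.3)
(-12796 + L)*(14962 + v(1*7 - 4)) = (-12796 - 22528/7)*(14962 - 180) = -112100/7*14782 = -1657062200/7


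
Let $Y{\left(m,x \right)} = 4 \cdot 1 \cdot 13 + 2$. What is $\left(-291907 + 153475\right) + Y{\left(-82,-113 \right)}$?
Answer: $-138378$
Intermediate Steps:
$Y{\left(m,x \right)} = 54$ ($Y{\left(m,x \right)} = 4 \cdot 13 + 2 = 52 + 2 = 54$)
$\left(-291907 + 153475\right) + Y{\left(-82,-113 \right)} = \left(-291907 + 153475\right) + 54 = -138432 + 54 = -138378$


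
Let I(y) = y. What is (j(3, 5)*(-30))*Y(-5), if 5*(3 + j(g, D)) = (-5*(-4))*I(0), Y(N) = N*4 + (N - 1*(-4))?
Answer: -1890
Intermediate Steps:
Y(N) = 4 + 5*N (Y(N) = 4*N + (N + 4) = 4*N + (4 + N) = 4 + 5*N)
j(g, D) = -3 (j(g, D) = -3 + (-5*(-4)*0)/5 = -3 + (20*0)/5 = -3 + (⅕)*0 = -3 + 0 = -3)
(j(3, 5)*(-30))*Y(-5) = (-3*(-30))*(4 + 5*(-5)) = 90*(4 - 25) = 90*(-21) = -1890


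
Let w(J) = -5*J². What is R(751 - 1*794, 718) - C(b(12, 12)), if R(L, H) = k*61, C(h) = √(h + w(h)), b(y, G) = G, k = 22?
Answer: 1342 - 2*I*√177 ≈ 1342.0 - 26.608*I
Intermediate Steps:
C(h) = √(h - 5*h²)
R(L, H) = 1342 (R(L, H) = 22*61 = 1342)
R(751 - 1*794, 718) - C(b(12, 12)) = 1342 - √(12*(1 - 5*12)) = 1342 - √(12*(1 - 60)) = 1342 - √(12*(-59)) = 1342 - √(-708) = 1342 - 2*I*√177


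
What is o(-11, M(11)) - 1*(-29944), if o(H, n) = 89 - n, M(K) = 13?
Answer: 30020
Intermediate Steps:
o(-11, M(11)) - 1*(-29944) = (89 - 1*13) - 1*(-29944) = (89 - 13) + 29944 = 76 + 29944 = 30020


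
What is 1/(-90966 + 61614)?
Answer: -1/29352 ≈ -3.4069e-5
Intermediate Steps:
1/(-90966 + 61614) = 1/(-29352) = -1/29352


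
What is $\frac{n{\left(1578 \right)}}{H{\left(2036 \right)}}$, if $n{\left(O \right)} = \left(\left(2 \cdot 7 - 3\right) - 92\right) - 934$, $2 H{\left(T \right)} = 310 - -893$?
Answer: $- \frac{2030}{1203} \approx -1.6874$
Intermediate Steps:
$H{\left(T \right)} = \frac{1203}{2}$ ($H{\left(T \right)} = \frac{310 - -893}{2} = \frac{310 + 893}{2} = \frac{1}{2} \cdot 1203 = \frac{1203}{2}$)
$n{\left(O \right)} = -1015$ ($n{\left(O \right)} = \left(\left(14 - 3\right) - 92\right) - 934 = \left(11 - 92\right) - 934 = -81 - 934 = -1015$)
$\frac{n{\left(1578 \right)}}{H{\left(2036 \right)}} = - \frac{1015}{\frac{1203}{2}} = \left(-1015\right) \frac{2}{1203} = - \frac{2030}{1203}$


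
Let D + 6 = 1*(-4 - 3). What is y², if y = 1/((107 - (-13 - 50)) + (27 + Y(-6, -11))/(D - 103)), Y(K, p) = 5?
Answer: 841/24226084 ≈ 3.4715e-5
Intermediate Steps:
D = -13 (D = -6 + 1*(-4 - 3) = -6 + 1*(-7) = -6 - 7 = -13)
y = 29/4922 (y = 1/((107 - (-13 - 50)) + (27 + 5)/(-13 - 103)) = 1/((107 - 1*(-63)) + 32/(-116)) = 1/((107 + 63) + 32*(-1/116)) = 1/(170 - 8/29) = 1/(4922/29) = 29/4922 ≈ 0.0058919)
y² = (29/4922)² = 841/24226084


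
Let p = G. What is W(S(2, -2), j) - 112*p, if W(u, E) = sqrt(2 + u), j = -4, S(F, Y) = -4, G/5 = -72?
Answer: 40320 + I*sqrt(2) ≈ 40320.0 + 1.4142*I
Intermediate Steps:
G = -360 (G = 5*(-72) = -360)
p = -360
W(S(2, -2), j) - 112*p = sqrt(2 - 4) - 112*(-360) = sqrt(-2) + 40320 = I*sqrt(2) + 40320 = 40320 + I*sqrt(2)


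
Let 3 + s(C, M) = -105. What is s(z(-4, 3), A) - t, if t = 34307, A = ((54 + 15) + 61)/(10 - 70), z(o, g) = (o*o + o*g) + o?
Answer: -34415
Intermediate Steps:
z(o, g) = o + o² + g*o (z(o, g) = (o² + g*o) + o = o + o² + g*o)
A = -13/6 (A = (69 + 61)/(-60) = 130*(-1/60) = -13/6 ≈ -2.1667)
s(C, M) = -108 (s(C, M) = -3 - 105 = -108)
s(z(-4, 3), A) - t = -108 - 1*34307 = -108 - 34307 = -34415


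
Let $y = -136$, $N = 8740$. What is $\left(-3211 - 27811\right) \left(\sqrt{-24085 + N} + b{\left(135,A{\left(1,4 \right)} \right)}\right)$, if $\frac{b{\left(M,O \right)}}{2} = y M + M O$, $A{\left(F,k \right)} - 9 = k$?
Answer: $1030240620 - 93066 i \sqrt{1705} \approx 1.0302 \cdot 10^{9} - 3.8428 \cdot 10^{6} i$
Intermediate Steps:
$A{\left(F,k \right)} = 9 + k$
$b{\left(M,O \right)} = - 272 M + 2 M O$ ($b{\left(M,O \right)} = 2 \left(- 136 M + M O\right) = - 272 M + 2 M O$)
$\left(-3211 - 27811\right) \left(\sqrt{-24085 + N} + b{\left(135,A{\left(1,4 \right)} \right)}\right) = \left(-3211 - 27811\right) \left(\sqrt{-24085 + 8740} + 2 \cdot 135 \left(-136 + \left(9 + 4\right)\right)\right) = - 31022 \left(\sqrt{-15345} + 2 \cdot 135 \left(-136 + 13\right)\right) = - 31022 \left(3 i \sqrt{1705} + 2 \cdot 135 \left(-123\right)\right) = - 31022 \left(3 i \sqrt{1705} - 33210\right) = - 31022 \left(-33210 + 3 i \sqrt{1705}\right) = 1030240620 - 93066 i \sqrt{1705}$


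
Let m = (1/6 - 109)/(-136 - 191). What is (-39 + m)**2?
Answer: 5755498225/3849444 ≈ 1495.2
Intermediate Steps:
m = 653/1962 (m = (1/6 - 109)/(-327) = -653/6*(-1/327) = 653/1962 ≈ 0.33282)
(-39 + m)**2 = (-39 + 653/1962)**2 = (-75865/1962)**2 = 5755498225/3849444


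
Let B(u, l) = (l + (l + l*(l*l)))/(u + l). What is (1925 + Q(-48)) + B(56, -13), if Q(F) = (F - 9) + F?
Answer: 76037/43 ≈ 1768.3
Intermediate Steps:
Q(F) = -9 + 2*F (Q(F) = (-9 + F) + F = -9 + 2*F)
B(u, l) = (l³ + 2*l)/(l + u) (B(u, l) = (l + (l + l*l²))/(l + u) = (l + (l + l³))/(l + u) = (l³ + 2*l)/(l + u))
(1925 + Q(-48)) + B(56, -13) = (1925 + (-9 + 2*(-48))) - 13*(2 + (-13)²)/(-13 + 56) = (1925 + (-9 - 96)) - 13*(2 + 169)/43 = (1925 - 105) - 13*1/43*171 = 1820 - 2223/43 = 76037/43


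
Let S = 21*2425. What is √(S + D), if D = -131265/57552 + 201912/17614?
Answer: √90870659567499870267/42238372 ≈ 225.69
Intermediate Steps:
S = 50925
D = 1551389619/168953488 (D = -131265*1/57552 + 201912*(1/17614) = -43755/19184 + 100956/8807 = 1551389619/168953488 ≈ 9.1823)
√(S + D) = √(50925 + 1551389619/168953488) = √(8605507766019/168953488) = √90870659567499870267/42238372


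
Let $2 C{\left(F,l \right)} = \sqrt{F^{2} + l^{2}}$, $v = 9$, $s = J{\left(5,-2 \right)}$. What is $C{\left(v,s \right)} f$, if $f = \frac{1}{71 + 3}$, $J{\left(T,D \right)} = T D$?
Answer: $\frac{\sqrt{181}}{148} \approx 0.090903$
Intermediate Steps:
$J{\left(T,D \right)} = D T$
$s = -10$ ($s = \left(-2\right) 5 = -10$)
$f = \frac{1}{74} \approx 0.013514$
$C{\left(F,l \right)} = \frac{\sqrt{F^{2} + l^{2}}}{2}$
$C{\left(v,s \right)} f = \frac{\sqrt{9^{2} + \left(-10\right)^{2}}}{2} \cdot \frac{1}{74} = \frac{\sqrt{81 + 100}}{2} \cdot \frac{1}{74} = \frac{\sqrt{181}}{2} \cdot \frac{1}{74} = \frac{\sqrt{181}}{148}$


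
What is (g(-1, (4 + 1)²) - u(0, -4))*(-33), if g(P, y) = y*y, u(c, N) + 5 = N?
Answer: -20922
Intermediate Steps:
u(c, N) = -5 + N
g(P, y) = y²
(g(-1, (4 + 1)²) - u(0, -4))*(-33) = (((4 + 1)²)² - (-5 - 4))*(-33) = ((5²)² - 1*(-9))*(-33) = (25² + 9)*(-33) = (625 + 9)*(-33) = 634*(-33) = -20922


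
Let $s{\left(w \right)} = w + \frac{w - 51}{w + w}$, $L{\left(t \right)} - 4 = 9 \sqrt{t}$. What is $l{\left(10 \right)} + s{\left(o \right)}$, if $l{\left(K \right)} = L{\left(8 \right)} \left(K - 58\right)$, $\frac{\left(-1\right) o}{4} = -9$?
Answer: $- \frac{3749}{24} - 864 \sqrt{2} \approx -1378.1$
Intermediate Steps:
$o = 36$ ($o = \left(-4\right) \left(-9\right) = 36$)
$L{\left(t \right)} = 4 + 9 \sqrt{t}$
$s{\left(w \right)} = w + \frac{-51 + w}{2 w}$
$l{\left(K \right)} = \left(-58 + K\right) \left(4 + 18 \sqrt{2}\right)$ ($l{\left(K \right)} = \left(4 + 9 \sqrt{8}\right) \left(K - 58\right) = \left(4 + 9 \cdot 2 \sqrt{2}\right) \left(-58 + K\right) = \left(4 + 18 \sqrt{2}\right) \left(-58 + K\right) = \left(-58 + K\right) \left(4 + 18 \sqrt{2}\right)$)
$l{\left(10 \right)} + s{\left(o \right)} = 2 \left(-58 + 10\right) \left(2 + 9 \sqrt{2}\right) + \left(\frac{1}{2} + 36 - \frac{51}{2 \cdot 36}\right) = 2 \left(-48\right) \left(2 + 9 \sqrt{2}\right) + \left(\frac{1}{2} + 36 - \frac{17}{24}\right) = \left(-192 - 864 \sqrt{2}\right) + \left(\frac{1}{2} + 36 - \frac{17}{24}\right) = \left(-192 - 864 \sqrt{2}\right) + \frac{859}{24} = - \frac{3749}{24} - 864 \sqrt{2}$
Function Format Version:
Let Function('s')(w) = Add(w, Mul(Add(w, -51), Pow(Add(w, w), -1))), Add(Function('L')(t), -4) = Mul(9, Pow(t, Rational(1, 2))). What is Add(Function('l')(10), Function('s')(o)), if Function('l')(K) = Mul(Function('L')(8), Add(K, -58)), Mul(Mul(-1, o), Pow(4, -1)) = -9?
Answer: Add(Rational(-3749, 24), Mul(-864, Pow(2, Rational(1, 2)))) ≈ -1378.1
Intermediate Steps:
o = 36 (o = Mul(-4, -9) = 36)
Function('L')(t) = Add(4, Mul(9, Pow(t, Rational(1, 2))))
Function('s')(w) = Add(w, Mul(Rational(1, 2), Pow(w, -1), Add(-51, w))) (Function('s')(w) = Add(w, Mul(Add(-51, w), Pow(Mul(2, w), -1))) = Add(w, Mul(Add(-51, w), Mul(Rational(1, 2), Pow(w, -1)))) = Add(w, Mul(Rational(1, 2), Pow(w, -1), Add(-51, w))))
Function('l')(K) = Mul(Add(-58, K), Add(4, Mul(18, Pow(2, Rational(1, 2))))) (Function('l')(K) = Mul(Add(4, Mul(9, Pow(8, Rational(1, 2)))), Add(K, -58)) = Mul(Add(4, Mul(9, Mul(2, Pow(2, Rational(1, 2))))), Add(-58, K)) = Mul(Add(4, Mul(18, Pow(2, Rational(1, 2)))), Add(-58, K)) = Mul(Add(-58, K), Add(4, Mul(18, Pow(2, Rational(1, 2))))))
Add(Function('l')(10), Function('s')(o)) = Add(Mul(2, Add(-58, 10), Add(2, Mul(9, Pow(2, Rational(1, 2))))), Add(Rational(1, 2), 36, Mul(Rational(-51, 2), Pow(36, -1)))) = Add(Mul(2, -48, Add(2, Mul(9, Pow(2, Rational(1, 2))))), Add(Rational(1, 2), 36, Mul(Rational(-51, 2), Rational(1, 36)))) = Add(Add(-192, Mul(-864, Pow(2, Rational(1, 2)))), Add(Rational(1, 2), 36, Rational(-17, 24))) = Add(Add(-192, Mul(-864, Pow(2, Rational(1, 2)))), Rational(859, 24)) = Add(Rational(-3749, 24), Mul(-864, Pow(2, Rational(1, 2))))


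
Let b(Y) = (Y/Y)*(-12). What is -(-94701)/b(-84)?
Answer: -31567/4 ≈ -7891.8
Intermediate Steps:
b(Y) = -12 (b(Y) = 1*(-12) = -12)
-(-94701)/b(-84) = -(-94701)/(-12) = -(-94701)*(-1)/12 = -1*31567/4 = -31567/4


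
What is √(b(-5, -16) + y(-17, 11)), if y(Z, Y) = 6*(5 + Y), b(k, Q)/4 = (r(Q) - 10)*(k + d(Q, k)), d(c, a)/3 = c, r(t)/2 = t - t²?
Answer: 2*√29386 ≈ 342.85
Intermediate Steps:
r(t) = -2*t² + 2*t (r(t) = 2*(t - t²) = -2*t² + 2*t)
d(c, a) = 3*c
b(k, Q) = 4*(-10 + 2*Q*(1 - Q))*(k + 3*Q) (b(k, Q) = 4*((2*Q*(1 - Q) - 10)*(k + 3*Q)) = 4*((-10 + 2*Q*(1 - Q))*(k + 3*Q)) = 4*(-10 + 2*Q*(1 - Q))*(k + 3*Q))
y(Z, Y) = 30 + 6*Y
√(b(-5, -16) + y(-17, 11)) = √((-120*(-16) - 40*(-5) - 24*(-16)²*(-1 - 16) - 8*(-16)*(-5)*(-1 - 16)) + (30 + 6*11)) = √((1920 + 200 - 24*256*(-17) - 8*(-16)*(-5)*(-17)) + (30 + 66)) = √((1920 + 200 + 104448 + 10880) + 96) = √(117448 + 96) = √117544 = 2*√29386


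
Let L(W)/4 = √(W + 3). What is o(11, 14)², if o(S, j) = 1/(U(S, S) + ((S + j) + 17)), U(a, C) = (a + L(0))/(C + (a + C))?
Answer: 2125354473/3808590336721 - 12170664*√3/3808590336721 ≈ 0.00055251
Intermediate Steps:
L(W) = 4*√(3 + W) (L(W) = 4*√(W + 3) = 4*√(3 + W))
U(a, C) = (a + 4*√3)/(a + 2*C) (U(a, C) = (a + 4*√(3 + 0))/(C + (a + C)) = (a + 4*√3)/(C + (C + a)) = (a + 4*√3)/(a + 2*C))
o(S, j) = 1/(17 + S + j + (S + 4*√3)/(3*S)) (o(S, j) = 1/((S + 4*√3)/(S + 2*S) + ((S + j) + 17)) = 1/((S + 4*√3)/((3*S)) + (17 + S + j)) = 1/((1/(3*S))*(S + 4*√3) + (17 + S + j)) = 1/((S + 4*√3)/(3*S) + (17 + S + j)) = 1/(17 + S + j + (S + 4*√3)/(3*S)))
o(11, 14)² = (3*11/(11 + 4*√3 + 3*11*(17 + 11 + 14)))² = (3*11/(11 + 4*√3 + 3*11*42))² = (3*11/(11 + 4*√3 + 1386))² = (3*11/(1397 + 4*√3))² = (33/(1397 + 4*√3))² = 1089/(1397 + 4*√3)²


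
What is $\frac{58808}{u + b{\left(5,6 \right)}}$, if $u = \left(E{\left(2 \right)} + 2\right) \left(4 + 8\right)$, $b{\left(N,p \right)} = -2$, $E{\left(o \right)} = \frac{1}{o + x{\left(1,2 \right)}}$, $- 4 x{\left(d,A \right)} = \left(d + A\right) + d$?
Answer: $\frac{29404}{17} \approx 1729.6$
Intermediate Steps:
$x{\left(d,A \right)} = - \frac{d}{2} - \frac{A}{4}$ ($x{\left(d,A \right)} = - \frac{\left(d + A\right) + d}{4} = - \frac{\left(A + d\right) + d}{4} = - \frac{A + 2 d}{4} = - \frac{d}{2} - \frac{A}{4}$)
$E{\left(o \right)} = \frac{1}{-1 + o}$ ($E{\left(o \right)} = \frac{1}{o - 1} = \frac{1}{-1 + o}$)
$u = 36$ ($u = \left(\frac{1}{-1 + 2} + 2\right) \left(4 + 8\right) = \left(1^{-1} + 2\right) 12 = \left(1 + 2\right) 12 = 3 \cdot 12 = 36$)
$\frac{58808}{u + b{\left(5,6 \right)}} = \frac{58808}{36 - 2} = \frac{58808}{34} = 58808 \cdot \frac{1}{34} = \frac{29404}{17}$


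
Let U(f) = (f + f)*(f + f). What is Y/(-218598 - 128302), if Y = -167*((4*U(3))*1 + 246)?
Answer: 6513/34690 ≈ 0.18775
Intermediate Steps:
U(f) = 4*f² (U(f) = (2*f)*(2*f) = 4*f²)
Y = -65130 (Y = -167*((4*(4*3²))*1 + 246) = -167*((4*(4*9))*1 + 246) = -167*((4*36)*1 + 246) = -167*(144*1 + 246) = -167*(144 + 246) = -167*390 = -65130)
Y/(-218598 - 128302) = -65130/(-218598 - 128302) = -65130/(-346900) = -65130*(-1/346900) = 6513/34690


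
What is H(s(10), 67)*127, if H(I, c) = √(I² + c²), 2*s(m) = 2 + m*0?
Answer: 127*√4490 ≈ 8510.0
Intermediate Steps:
s(m) = 1 (s(m) = (2 + m*0)/2 = (2 + 0)/2 = (½)*2 = 1)
H(s(10), 67)*127 = √(1² + 67²)*127 = √(1 + 4489)*127 = √4490*127 = 127*√4490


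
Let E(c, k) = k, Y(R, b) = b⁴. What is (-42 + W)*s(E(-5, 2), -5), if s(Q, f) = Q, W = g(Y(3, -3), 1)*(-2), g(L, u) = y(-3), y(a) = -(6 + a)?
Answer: -72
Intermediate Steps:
y(a) = -6 - a
g(L, u) = -3 (g(L, u) = -6 - 1*(-3) = -6 + 3 = -3)
W = 6 (W = -3*(-2) = 6)
(-42 + W)*s(E(-5, 2), -5) = (-42 + 6)*2 = -36*2 = -72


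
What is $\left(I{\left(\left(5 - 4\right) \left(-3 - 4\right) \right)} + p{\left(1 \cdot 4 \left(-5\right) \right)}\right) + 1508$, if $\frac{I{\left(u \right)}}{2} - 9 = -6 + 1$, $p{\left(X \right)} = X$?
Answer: $1496$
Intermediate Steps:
$I{\left(u \right)} = 8$ ($I{\left(u \right)} = 18 + 2 \left(-6 + 1\right) = 18 + 2 \left(-5\right) = 18 - 10 = 8$)
$\left(I{\left(\left(5 - 4\right) \left(-3 - 4\right) \right)} + p{\left(1 \cdot 4 \left(-5\right) \right)}\right) + 1508 = \left(8 + 1 \cdot 4 \left(-5\right)\right) + 1508 = \left(8 + 4 \left(-5\right)\right) + 1508 = \left(8 - 20\right) + 1508 = -12 + 1508 = 1496$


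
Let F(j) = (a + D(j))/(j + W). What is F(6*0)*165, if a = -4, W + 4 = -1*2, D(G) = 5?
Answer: -55/2 ≈ -27.500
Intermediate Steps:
W = -6 (W = -4 - 1*2 = -4 - 2 = -6)
F(j) = 1/(-6 + j) (F(j) = (-4 + 5)/(j - 6) = 1/(-6 + j))
F(6*0)*165 = 165/(-6 + 6*0) = 165/(-6 + 0) = 165/(-6) = -1/6*165 = -55/2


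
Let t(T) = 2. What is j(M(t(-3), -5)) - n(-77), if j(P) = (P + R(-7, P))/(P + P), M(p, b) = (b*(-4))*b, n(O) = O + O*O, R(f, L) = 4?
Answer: -146288/25 ≈ -5851.5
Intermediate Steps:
n(O) = O + O²
M(p, b) = -4*b² (M(p, b) = (-4*b)*b = -4*b²)
j(P) = (4 + P)/(2*P) (j(P) = (P + 4)/(P + P) = (4 + P)/((2*P)) = (4 + P)*(1/(2*P)) = (4 + P)/(2*P))
j(M(t(-3), -5)) - n(-77) = (4 - 4*(-5)²)/(2*((-4*(-5)²))) - (-77)*(1 - 77) = (4 - 4*25)/(2*((-4*25))) - (-77)*(-76) = (½)*(4 - 100)/(-100) - 1*5852 = (½)*(-1/100)*(-96) - 5852 = 12/25 - 5852 = -146288/25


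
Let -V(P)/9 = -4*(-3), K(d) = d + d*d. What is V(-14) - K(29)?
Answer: -978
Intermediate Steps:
K(d) = d + d²
V(P) = -108 (V(P) = -(-36)*(-3) = -9*12 = -108)
V(-14) - K(29) = -108 - 29*(1 + 29) = -108 - 29*30 = -108 - 1*870 = -108 - 870 = -978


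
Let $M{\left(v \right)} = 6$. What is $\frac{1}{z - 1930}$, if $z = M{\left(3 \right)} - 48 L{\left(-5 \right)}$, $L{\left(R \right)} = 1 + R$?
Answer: $- \frac{1}{1732} \approx -0.00057737$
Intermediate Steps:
$z = 198$ ($z = 6 - 48 \left(1 - 5\right) = 6 - -192 = 6 + 192 = 198$)
$\frac{1}{z - 1930} = \frac{1}{198 - 1930} = \frac{1}{-1732} = - \frac{1}{1732}$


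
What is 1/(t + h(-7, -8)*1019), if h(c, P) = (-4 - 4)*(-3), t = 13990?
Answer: 1/38446 ≈ 2.6011e-5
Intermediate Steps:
h(c, P) = 24 (h(c, P) = -8*(-3) = 24)
1/(t + h(-7, -8)*1019) = 1/(13990 + 24*1019) = 1/(13990 + 24456) = 1/38446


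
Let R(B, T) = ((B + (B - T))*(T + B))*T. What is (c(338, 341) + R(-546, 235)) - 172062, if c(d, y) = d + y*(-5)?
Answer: 96810366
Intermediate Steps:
c(d, y) = d - 5*y
R(B, T) = T*(B + T)*(-T + 2*B) (R(B, T) = ((-T + 2*B)*(B + T))*T = ((B + T)*(-T + 2*B))*T = T*(B + T)*(-T + 2*B))
(c(338, 341) + R(-546, 235)) - 172062 = ((338 - 5*341) + 235*(-1*235**2 + 2*(-546)**2 - 546*235)) - 172062 = ((338 - 1705) + 235*(-1*55225 + 2*298116 - 128310)) - 172062 = (-1367 + 235*(-55225 + 596232 - 128310)) - 172062 = (-1367 + 235*412697) - 172062 = (-1367 + 96983795) - 172062 = 96982428 - 172062 = 96810366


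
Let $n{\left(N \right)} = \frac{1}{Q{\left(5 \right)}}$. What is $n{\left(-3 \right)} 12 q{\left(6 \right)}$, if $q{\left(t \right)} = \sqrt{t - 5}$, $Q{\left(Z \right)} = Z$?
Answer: $\frac{12}{5} \approx 2.4$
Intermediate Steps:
$q{\left(t \right)} = \sqrt{-5 + t}$
$n{\left(N \right)} = \frac{1}{5}$
$n{\left(-3 \right)} 12 q{\left(6 \right)} = \frac{1}{5} \cdot 12 \sqrt{-5 + 6} = \frac{12 \sqrt{1}}{5} = \frac{12}{5} \cdot 1 = \frac{12}{5}$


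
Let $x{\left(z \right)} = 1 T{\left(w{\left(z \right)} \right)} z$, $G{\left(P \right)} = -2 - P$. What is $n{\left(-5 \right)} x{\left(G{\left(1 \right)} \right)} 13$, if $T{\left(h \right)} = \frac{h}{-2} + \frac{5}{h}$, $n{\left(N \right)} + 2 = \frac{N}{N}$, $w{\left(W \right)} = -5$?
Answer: $\frac{117}{2} \approx 58.5$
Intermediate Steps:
$n{\left(N \right)} = -1$ ($n{\left(N \right)} = -2 + \frac{N}{N} = -2 + 1 = -1$)
$T{\left(h \right)} = \frac{5}{h} - \frac{h}{2}$ ($T{\left(h \right)} = h \left(- \frac{1}{2}\right) + \frac{5}{h} = - \frac{h}{2} + \frac{5}{h} = \frac{5}{h} - \frac{h}{2}$)
$x{\left(z \right)} = \frac{3 z}{2}$ ($x{\left(z \right)} = 1 \left(\frac{5}{-5} - - \frac{5}{2}\right) z = 1 \left(5 \left(- \frac{1}{5}\right) + \frac{5}{2}\right) z = 1 \left(-1 + \frac{5}{2}\right) z = 1 \cdot \frac{3}{2} z = \frac{3 z}{2}$)
$n{\left(-5 \right)} x{\left(G{\left(1 \right)} \right)} 13 = - \frac{3 \left(-2 - 1\right)}{2} \cdot 13 = - \frac{3 \left(-3\right)}{2} \cdot 13 = \left(-1\right) \left(- \frac{9}{2}\right) 13 = \frac{9}{2} \cdot 13 = \frac{117}{2}$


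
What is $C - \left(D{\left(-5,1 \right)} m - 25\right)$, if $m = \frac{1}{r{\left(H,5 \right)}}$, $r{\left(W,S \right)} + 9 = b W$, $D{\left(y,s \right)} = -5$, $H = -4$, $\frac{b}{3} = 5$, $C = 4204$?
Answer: $\frac{291796}{69} \approx 4228.9$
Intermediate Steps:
$b = 15$ ($b = 3 \cdot 5 = 15$)
$r{\left(W,S \right)} = -9 + 15 W$
$m = - \frac{1}{69}$ ($m = \frac{1}{-9 + 15 \left(-4\right)} = \frac{1}{-9 - 60} = \frac{1}{-69} = - \frac{1}{69} \approx -0.014493$)
$C - \left(D{\left(-5,1 \right)} m - 25\right) = 4204 - \left(\left(-5\right) \left(- \frac{1}{69}\right) - 25\right) = 4204 - \left(\frac{5}{69} - 25\right) = 4204 - - \frac{1720}{69} = 4204 + \frac{1720}{69} = \frac{291796}{69}$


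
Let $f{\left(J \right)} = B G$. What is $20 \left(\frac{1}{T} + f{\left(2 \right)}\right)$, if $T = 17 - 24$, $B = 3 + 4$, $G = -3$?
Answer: $- \frac{2960}{7} \approx -422.86$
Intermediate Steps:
$B = 7$
$T = -7$
$f{\left(J \right)} = -21$ ($f{\left(J \right)} = 7 \left(-3\right) = -21$)
$20 \left(\frac{1}{T} + f{\left(2 \right)}\right) = 20 \left(\frac{1}{-7} - 21\right) = 20 \left(- \frac{1}{7} - 21\right) = 20 \left(- \frac{148}{7}\right) = - \frac{2960}{7}$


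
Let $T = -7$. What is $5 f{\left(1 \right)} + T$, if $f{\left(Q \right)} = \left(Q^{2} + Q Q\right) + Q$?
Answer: $8$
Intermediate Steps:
$f{\left(Q \right)} = Q + 2 Q^{2}$ ($f{\left(Q \right)} = \left(Q^{2} + Q^{2}\right) + Q = 2 Q^{2} + Q = Q + 2 Q^{2}$)
$5 f{\left(1 \right)} + T = 5 \cdot 1 \left(1 + 2 \cdot 1\right) - 7 = 5 \cdot 1 \left(1 + 2\right) - 7 = 5 \cdot 1 \cdot 3 - 7 = 5 \cdot 3 - 7 = 15 - 7 = 8$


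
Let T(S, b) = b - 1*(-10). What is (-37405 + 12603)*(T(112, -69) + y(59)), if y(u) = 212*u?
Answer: -308760098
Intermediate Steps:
T(S, b) = 10 + b (T(S, b) = b + 10 = 10 + b)
(-37405 + 12603)*(T(112, -69) + y(59)) = (-37405 + 12603)*((10 - 69) + 212*59) = -24802*(-59 + 12508) = -24802*12449 = -308760098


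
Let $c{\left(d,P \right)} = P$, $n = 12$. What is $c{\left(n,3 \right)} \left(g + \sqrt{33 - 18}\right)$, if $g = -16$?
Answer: $-48 + 3 \sqrt{15} \approx -36.381$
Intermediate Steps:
$c{\left(n,3 \right)} \left(g + \sqrt{33 - 18}\right) = 3 \left(-16 + \sqrt{33 - 18}\right) = 3 \left(-16 + \sqrt{15}\right) = -48 + 3 \sqrt{15}$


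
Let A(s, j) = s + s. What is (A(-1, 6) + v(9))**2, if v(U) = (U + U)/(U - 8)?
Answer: 256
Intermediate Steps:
A(s, j) = 2*s
v(U) = 2*U/(-8 + U) (v(U) = (2*U)/(-8 + U) = 2*U/(-8 + U))
(A(-1, 6) + v(9))**2 = (2*(-1) + 2*9/(-8 + 9))**2 = (-2 + 2*9/1)**2 = (-2 + 2*9*1)**2 = (-2 + 18)**2 = 16**2 = 256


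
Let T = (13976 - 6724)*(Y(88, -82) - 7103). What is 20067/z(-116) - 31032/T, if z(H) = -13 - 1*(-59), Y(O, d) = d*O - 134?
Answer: 525821757231/1205351294 ≈ 436.24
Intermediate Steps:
Y(O, d) = -134 + O*d (Y(O, d) = O*d - 134 = -134 + O*d)
z(H) = 46 (z(H) = -13 + 59 = 46)
T = -104813156 (T = (13976 - 6724)*((-134 + 88*(-82)) - 7103) = 7252*((-134 - 7216) - 7103) = 7252*(-7350 - 7103) = 7252*(-14453) = -104813156)
20067/z(-116) - 31032/T = 20067/46 - 31032/(-104813156) = 20067*(1/46) - 31032*(-1/104813156) = 20067/46 + 7758/26203289 = 525821757231/1205351294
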